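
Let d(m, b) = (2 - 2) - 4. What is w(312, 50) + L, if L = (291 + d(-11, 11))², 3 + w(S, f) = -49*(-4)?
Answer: 82562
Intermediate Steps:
d(m, b) = -4 (d(m, b) = 0 - 4 = -4)
w(S, f) = 193 (w(S, f) = -3 - 49*(-4) = -3 + 196 = 193)
L = 82369 (L = (291 - 4)² = 287² = 82369)
w(312, 50) + L = 193 + 82369 = 82562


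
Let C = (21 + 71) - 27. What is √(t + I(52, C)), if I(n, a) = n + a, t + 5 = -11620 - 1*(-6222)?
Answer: I*√5286 ≈ 72.705*I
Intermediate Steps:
t = -5403 (t = -5 + (-11620 - 1*(-6222)) = -5 + (-11620 + 6222) = -5 - 5398 = -5403)
C = 65 (C = 92 - 27 = 65)
I(n, a) = a + n
√(t + I(52, C)) = √(-5403 + (65 + 52)) = √(-5403 + 117) = √(-5286) = I*√5286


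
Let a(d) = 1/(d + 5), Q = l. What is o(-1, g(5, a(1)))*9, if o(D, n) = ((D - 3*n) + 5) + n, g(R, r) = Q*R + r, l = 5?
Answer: -417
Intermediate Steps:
Q = 5
a(d) = 1/(5 + d)
g(R, r) = r + 5*R (g(R, r) = 5*R + r = r + 5*R)
o(D, n) = 5 + D - 2*n (o(D, n) = (5 + D - 3*n) + n = 5 + D - 2*n)
o(-1, g(5, a(1)))*9 = (5 - 1 - 2*(1/(5 + 1) + 5*5))*9 = (5 - 1 - 2*(1/6 + 25))*9 = (5 - 1 - 2*(⅙ + 25))*9 = (5 - 1 - 2*151/6)*9 = (5 - 1 - 151/3)*9 = -139/3*9 = -417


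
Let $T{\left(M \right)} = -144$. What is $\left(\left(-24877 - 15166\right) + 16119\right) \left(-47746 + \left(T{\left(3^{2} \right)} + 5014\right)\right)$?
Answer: $1025765424$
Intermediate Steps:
$\left(\left(-24877 - 15166\right) + 16119\right) \left(-47746 + \left(T{\left(3^{2} \right)} + 5014\right)\right) = \left(\left(-24877 - 15166\right) + 16119\right) \left(-47746 + \left(-144 + 5014\right)\right) = \left(-40043 + 16119\right) \left(-47746 + 4870\right) = \left(-23924\right) \left(-42876\right) = 1025765424$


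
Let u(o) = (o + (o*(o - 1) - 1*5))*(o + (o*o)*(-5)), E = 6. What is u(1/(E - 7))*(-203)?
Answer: -4872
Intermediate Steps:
u(o) = (o - 5*o**2)*(-5 + o + o*(-1 + o)) (u(o) = (o + (o*(-1 + o) - 5))*(o + o**2*(-5)) = (o + (-5 + o*(-1 + o)))*(o - 5*o**2) = (-5 + o + o*(-1 + o))*(o - 5*o**2) = (o - 5*o**2)*(-5 + o + o*(-1 + o)))
u(1/(E - 7))*(-203) = ((-5 + (1/(6 - 7))**2 - 5/(6 - 7)**3 + 25/(6 - 7))/(6 - 7))*(-203) = ((-5 + (1/(-1))**2 - 5*(1/(-1))**3 + 25/(-1))/(-1))*(-203) = -(-5 + (-1)**2 - 5*(-1)**3 + 25*(-1))*(-203) = -(-5 + 1 - 5*(-1) - 25)*(-203) = -(-5 + 1 + 5 - 25)*(-203) = -1*(-24)*(-203) = 24*(-203) = -4872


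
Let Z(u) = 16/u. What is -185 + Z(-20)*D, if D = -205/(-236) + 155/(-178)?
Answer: -971426/5251 ≈ -185.00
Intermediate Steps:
D = -45/21004 (D = -205*(-1/236) + 155*(-1/178) = 205/236 - 155/178 = -45/21004 ≈ -0.0021424)
-185 + Z(-20)*D = -185 + (16/(-20))*(-45/21004) = -185 + (16*(-1/20))*(-45/21004) = -185 - ⅘*(-45/21004) = -185 + 9/5251 = -971426/5251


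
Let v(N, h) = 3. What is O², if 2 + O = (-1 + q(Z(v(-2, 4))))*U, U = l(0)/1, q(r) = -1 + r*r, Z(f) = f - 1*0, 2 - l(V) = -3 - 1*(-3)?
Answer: 144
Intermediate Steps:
l(V) = 2 (l(V) = 2 - (-3 - 1*(-3)) = 2 - (-3 + 3) = 2 - 1*0 = 2 + 0 = 2)
Z(f) = f (Z(f) = f + 0 = f)
q(r) = -1 + r²
U = 2 (U = 2/1 = 2*1 = 2)
O = 12 (O = -2 + (-1 + (-1 + 3²))*2 = -2 + (-1 + (-1 + 9))*2 = -2 + (-1 + 8)*2 = -2 + 7*2 = -2 + 14 = 12)
O² = 12² = 144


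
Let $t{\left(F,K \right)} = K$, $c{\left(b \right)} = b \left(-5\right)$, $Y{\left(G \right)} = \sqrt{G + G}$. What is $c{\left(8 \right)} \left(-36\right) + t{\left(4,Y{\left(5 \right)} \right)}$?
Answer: $1440 + \sqrt{10} \approx 1443.2$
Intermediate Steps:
$Y{\left(G \right)} = \sqrt{2} \sqrt{G}$ ($Y{\left(G \right)} = \sqrt{2 G} = \sqrt{2} \sqrt{G}$)
$c{\left(b \right)} = - 5 b$
$c{\left(8 \right)} \left(-36\right) + t{\left(4,Y{\left(5 \right)} \right)} = \left(-5\right) 8 \left(-36\right) + \sqrt{2} \sqrt{5} = \left(-40\right) \left(-36\right) + \sqrt{10} = 1440 + \sqrt{10}$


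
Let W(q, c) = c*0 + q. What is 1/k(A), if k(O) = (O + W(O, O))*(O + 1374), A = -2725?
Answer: 1/7362950 ≈ 1.3582e-7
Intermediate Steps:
W(q, c) = q (W(q, c) = 0 + q = q)
k(O) = 2*O*(1374 + O) (k(O) = (O + O)*(O + 1374) = (2*O)*(1374 + O) = 2*O*(1374 + O))
1/k(A) = 1/(2*(-2725)*(1374 - 2725)) = 1/(2*(-2725)*(-1351)) = 1/7362950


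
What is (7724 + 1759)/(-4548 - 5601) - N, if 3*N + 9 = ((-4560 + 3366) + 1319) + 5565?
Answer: -19228306/10149 ≈ -1894.6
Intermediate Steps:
N = 5681/3 (N = -3 + (((-4560 + 3366) + 1319) + 5565)/3 = -3 + ((-1194 + 1319) + 5565)/3 = -3 + (125 + 5565)/3 = -3 + (⅓)*5690 = -3 + 5690/3 = 5681/3 ≈ 1893.7)
(7724 + 1759)/(-4548 - 5601) - N = (7724 + 1759)/(-4548 - 5601) - 1*5681/3 = 9483/(-10149) - 5681/3 = 9483*(-1/10149) - 5681/3 = -3161/3383 - 5681/3 = -19228306/10149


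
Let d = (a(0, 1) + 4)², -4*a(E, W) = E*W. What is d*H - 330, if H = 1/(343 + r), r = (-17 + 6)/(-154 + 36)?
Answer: -13358162/40485 ≈ -329.95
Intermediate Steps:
a(E, W) = -E*W/4
r = 11/118 (r = -11/(-118) = -11*(-1/118) = 11/118 ≈ 0.093220)
d = 16 (d = (-¼*0*1 + 4)² = (0 + 4)² = 4² = 16)
H = 118/40485 (H = 1/(343 + 11/118) = 1/(40485/118) = 118/40485 ≈ 0.0029147)
d*H - 330 = 16*(118/40485) - 330 = 1888/40485 - 330 = -13358162/40485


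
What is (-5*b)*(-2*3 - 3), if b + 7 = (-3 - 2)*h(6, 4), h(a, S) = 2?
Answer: -765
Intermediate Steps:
b = -17 (b = -7 + (-3 - 2)*2 = -7 - 5*2 = -7 - 10 = -17)
(-5*b)*(-2*3 - 3) = (-5*(-17))*(-2*3 - 3) = 85*(-6 - 3) = 85*(-9) = -765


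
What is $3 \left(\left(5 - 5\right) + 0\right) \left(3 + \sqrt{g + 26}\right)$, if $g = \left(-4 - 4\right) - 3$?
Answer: $0$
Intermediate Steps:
$g = -11$ ($g = -8 - 3 = -11$)
$3 \left(\left(5 - 5\right) + 0\right) \left(3 + \sqrt{g + 26}\right) = 3 \left(\left(5 - 5\right) + 0\right) \left(3 + \sqrt{-11 + 26}\right) = 3 \left(\left(5 - 5\right) + 0\right) \left(3 + \sqrt{15}\right) = 3 \left(0 + 0\right) \left(3 + \sqrt{15}\right) = 3 \cdot 0 \left(3 + \sqrt{15}\right) = 0 \left(3 + \sqrt{15}\right) = 0$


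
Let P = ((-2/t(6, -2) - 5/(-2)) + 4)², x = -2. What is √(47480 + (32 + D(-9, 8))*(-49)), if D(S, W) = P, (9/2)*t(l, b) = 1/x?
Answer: √65999/2 ≈ 128.45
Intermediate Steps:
t(l, b) = -⅑ (t(l, b) = (2/9)/(-2) = (2/9)*(-½) = -⅑)
P = 2401/4 (P = ((-2/(-⅑) - 5/(-2)) + 4)² = ((-2*(-9) - 5*(-½)) + 4)² = ((18 + 5/2) + 4)² = (41/2 + 4)² = (49/2)² = 2401/4 ≈ 600.25)
D(S, W) = 2401/4
√(47480 + (32 + D(-9, 8))*(-49)) = √(47480 + (32 + 2401/4)*(-49)) = √(47480 + (2529/4)*(-49)) = √(47480 - 123921/4) = √(65999/4) = √65999/2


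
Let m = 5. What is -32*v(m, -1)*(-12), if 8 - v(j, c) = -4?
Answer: 4608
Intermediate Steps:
v(j, c) = 12 (v(j, c) = 8 - 1*(-4) = 8 + 4 = 12)
-32*v(m, -1)*(-12) = -32*12*(-12) = -384*(-12) = 4608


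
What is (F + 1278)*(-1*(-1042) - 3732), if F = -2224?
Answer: 2544740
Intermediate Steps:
(F + 1278)*(-1*(-1042) - 3732) = (-2224 + 1278)*(-1*(-1042) - 3732) = -946*(1042 - 3732) = -946*(-2690) = 2544740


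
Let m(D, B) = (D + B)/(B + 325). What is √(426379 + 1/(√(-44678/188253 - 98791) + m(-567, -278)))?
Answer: √((22608570842208 - 20039813*I*√389009069836517)/(53024595 - 47*I*√389009069836517)) ≈ 652.98 - 0.e-6*I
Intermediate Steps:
m(D, B) = (B + D)/(325 + B)
√(426379 + 1/(√(-44678/188253 - 98791) + m(-567, -278))) = √(426379 + 1/(√(-44678/188253 - 98791) + (-278 - 567)/(325 - 278))) = √(426379 + 1/(√(-44678*1/188253 - 98791) - 845/47)) = √(426379 + 1/(√(-44678/188253 - 98791) + (1/47)*(-845))) = √(426379 + 1/(√(-18597746801/188253) - 845/47)) = √(426379 + 1/(I*√389009069836517/62751 - 845/47)) = √(426379 + 1/(-845/47 + I*√389009069836517/62751))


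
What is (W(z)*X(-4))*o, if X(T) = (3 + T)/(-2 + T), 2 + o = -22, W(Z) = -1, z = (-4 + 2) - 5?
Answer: 4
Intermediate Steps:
z = -7 (z = -2 - 5 = -7)
o = -24 (o = -2 - 22 = -24)
X(T) = (3 + T)/(-2 + T)
(W(z)*X(-4))*o = -(3 - 4)/(-2 - 4)*(-24) = -(-1)/(-6)*(-24) = -(-1)*(-1)/6*(-24) = -1*1/6*(-24) = -1/6*(-24) = 4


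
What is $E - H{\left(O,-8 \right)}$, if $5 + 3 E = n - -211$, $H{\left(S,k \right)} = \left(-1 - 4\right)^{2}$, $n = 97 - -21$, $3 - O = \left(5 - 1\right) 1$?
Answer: $83$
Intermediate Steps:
$O = -1$ ($O = 3 - \left(5 - 1\right) 1 = 3 - 4 \cdot 1 = 3 - 4 = -1$)
$n = 118$ ($n = 97 + 21 = 118$)
$H{\left(S,k \right)} = 25$ ($H{\left(S,k \right)} = \left(-5\right)^{2} = 25$)
$E = 108$ ($E = - \frac{5}{3} + \frac{118 - -211}{3} = - \frac{5}{3} + \frac{118 + 211}{3} = - \frac{5}{3} + \frac{1}{3} \cdot 329 = - \frac{5}{3} + \frac{329}{3} = 108$)
$E - H{\left(O,-8 \right)} = 108 - 25 = 83$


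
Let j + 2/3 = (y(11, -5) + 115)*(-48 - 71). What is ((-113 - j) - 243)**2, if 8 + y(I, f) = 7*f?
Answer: 607031044/9 ≈ 6.7448e+7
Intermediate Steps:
y(I, f) = -8 + 7*f
j = -25706/3 (j = -2/3 + ((-8 + 7*(-5)) + 115)*(-48 - 71) = -2/3 + ((-8 - 35) + 115)*(-119) = -2/3 + (-43 + 115)*(-119) = -2/3 + 72*(-119) = -2/3 - 8568 = -25706/3 ≈ -8568.7)
((-113 - j) - 243)**2 = ((-113 - 1*(-25706/3)) - 243)**2 = ((-113 + 25706/3) - 243)**2 = (25367/3 - 243)**2 = (24638/3)**2 = 607031044/9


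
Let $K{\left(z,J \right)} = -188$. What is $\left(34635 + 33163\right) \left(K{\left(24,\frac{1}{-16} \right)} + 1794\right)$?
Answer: $108883588$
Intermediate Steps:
$\left(34635 + 33163\right) \left(K{\left(24,\frac{1}{-16} \right)} + 1794\right) = \left(34635 + 33163\right) \left(-188 + 1794\right) = 67798 \cdot 1606 = 108883588$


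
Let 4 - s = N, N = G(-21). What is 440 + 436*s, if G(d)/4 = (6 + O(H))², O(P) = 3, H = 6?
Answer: -139080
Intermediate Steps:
G(d) = 324 (G(d) = 4*(6 + 3)² = 4*9² = 4*81 = 324)
N = 324
s = -320 (s = 4 - 1*324 = 4 - 324 = -320)
440 + 436*s = 440 + 436*(-320) = 440 - 139520 = -139080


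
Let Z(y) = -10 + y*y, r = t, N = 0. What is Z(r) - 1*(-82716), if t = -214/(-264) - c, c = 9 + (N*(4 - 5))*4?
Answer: 1442237905/17424 ≈ 82773.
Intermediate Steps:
c = 9 (c = 9 + (0*(4 - 5))*4 = 9 + (0*(-1))*4 = 9 + 0*4 = 9 + 0 = 9)
t = -1081/132 (t = -214/(-264) - 1*9 = -214*(-1/264) - 9 = 107/132 - 9 = -1081/132 ≈ -8.1894)
r = -1081/132 ≈ -8.1894
Z(y) = -10 + y²
Z(r) - 1*(-82716) = (-10 + (-1081/132)²) - 1*(-82716) = (-10 + 1168561/17424) + 82716 = 994321/17424 + 82716 = 1442237905/17424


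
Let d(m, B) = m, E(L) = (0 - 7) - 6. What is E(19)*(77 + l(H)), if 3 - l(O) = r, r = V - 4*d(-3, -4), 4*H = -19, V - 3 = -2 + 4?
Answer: -819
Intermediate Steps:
E(L) = -13 (E(L) = -7 - 6 = -13)
V = 5 (V = 3 + (-2 + 4) = 3 + 2 = 5)
H = -19/4 (H = (¼)*(-19) = -19/4 ≈ -4.7500)
r = 17 (r = 5 - 4*(-3) = 5 + 12 = 17)
l(O) = -14 (l(O) = 3 - 1*17 = 3 - 17 = -14)
E(19)*(77 + l(H)) = -13*(77 - 14) = -13*63 = -819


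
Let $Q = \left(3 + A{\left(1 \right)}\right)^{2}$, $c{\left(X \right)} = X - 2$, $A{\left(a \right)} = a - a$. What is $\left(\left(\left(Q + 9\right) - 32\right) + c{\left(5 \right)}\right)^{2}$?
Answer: $121$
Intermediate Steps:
$A{\left(a \right)} = 0$
$c{\left(X \right)} = -2 + X$ ($c{\left(X \right)} = X - 2 = -2 + X$)
$Q = 9$ ($Q = \left(3 + 0\right)^{2} = 3^{2} = 9$)
$\left(\left(\left(Q + 9\right) - 32\right) + c{\left(5 \right)}\right)^{2} = \left(\left(\left(9 + 9\right) - 32\right) + \left(-2 + 5\right)\right)^{2} = \left(\left(18 - 32\right) + 3\right)^{2} = \left(-14 + 3\right)^{2} = \left(-11\right)^{2} = 121$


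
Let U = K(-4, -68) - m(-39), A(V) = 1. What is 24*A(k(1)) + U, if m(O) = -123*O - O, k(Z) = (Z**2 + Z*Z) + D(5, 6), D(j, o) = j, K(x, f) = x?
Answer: -4816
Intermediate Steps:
k(Z) = 5 + 2*Z**2 (k(Z) = (Z**2 + Z*Z) + 5 = (Z**2 + Z**2) + 5 = 2*Z**2 + 5 = 5 + 2*Z**2)
m(O) = -124*O
U = -4840 (U = -4 - (-124)*(-39) = -4 - 1*4836 = -4 - 4836 = -4840)
24*A(k(1)) + U = 24*1 - 4840 = 24 - 4840 = -4816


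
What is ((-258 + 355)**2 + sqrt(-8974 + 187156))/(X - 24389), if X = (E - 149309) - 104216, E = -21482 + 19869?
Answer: -9409/279527 - 3*sqrt(19798)/279527 ≈ -0.035171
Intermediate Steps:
E = -1613
X = -255138 (X = (-1613 - 149309) - 104216 = -150922 - 104216 = -255138)
((-258 + 355)**2 + sqrt(-8974 + 187156))/(X - 24389) = ((-258 + 355)**2 + sqrt(-8974 + 187156))/(-255138 - 24389) = (97**2 + sqrt(178182))/(-279527) = (9409 + 3*sqrt(19798))*(-1/279527) = -9409/279527 - 3*sqrt(19798)/279527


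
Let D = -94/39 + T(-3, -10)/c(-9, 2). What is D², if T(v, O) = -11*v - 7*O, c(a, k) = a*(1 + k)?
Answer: 4774225/123201 ≈ 38.752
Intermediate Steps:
D = -2185/351 (D = -94/39 + (-11*(-3) - 7*(-10))/((-9*(1 + 2))) = -94*1/39 + (33 + 70)/((-9*3)) = -94/39 + 103/(-27) = -94/39 + 103*(-1/27) = -94/39 - 103/27 = -2185/351 ≈ -6.2251)
D² = (-2185/351)² = 4774225/123201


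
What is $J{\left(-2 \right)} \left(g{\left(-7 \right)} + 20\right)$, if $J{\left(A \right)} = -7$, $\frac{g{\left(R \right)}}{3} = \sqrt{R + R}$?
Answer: $-140 - 21 i \sqrt{14} \approx -140.0 - 78.575 i$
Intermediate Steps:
$g{\left(R \right)} = 3 \sqrt{2} \sqrt{R}$ ($g{\left(R \right)} = 3 \sqrt{R + R} = 3 \sqrt{2 R} = 3 \sqrt{2} \sqrt{R}$)
$J{\left(-2 \right)} \left(g{\left(-7 \right)} + 20\right) = - 7 \left(3 \sqrt{2} \sqrt{-7} + 20\right) = - 7 \left(3 \sqrt{2} i \sqrt{7} + 20\right) = - 7 \left(3 i \sqrt{14} + 20\right) = - 7 \left(20 + 3 i \sqrt{14}\right) = -140 - 21 i \sqrt{14}$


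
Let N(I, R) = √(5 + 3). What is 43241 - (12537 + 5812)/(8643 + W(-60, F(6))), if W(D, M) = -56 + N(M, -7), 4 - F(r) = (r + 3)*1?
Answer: 3188285071338/73736561 + 36698*√2/73736561 ≈ 43239.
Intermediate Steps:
F(r) = 1 - r (F(r) = 4 - (r + 3) = 4 - (3 + r) = 4 + (-3 - r) = 1 - r)
N(I, R) = 2*√2 (N(I, R) = √8 = 2*√2)
W(D, M) = -56 + 2*√2
43241 - (12537 + 5812)/(8643 + W(-60, F(6))) = 43241 - (12537 + 5812)/(8643 + (-56 + 2*√2)) = 43241 - 18349/(8587 + 2*√2)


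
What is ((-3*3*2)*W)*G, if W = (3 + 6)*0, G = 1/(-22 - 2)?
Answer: 0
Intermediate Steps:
G = -1/24 (G = 1/(-24) = -1/24 ≈ -0.041667)
W = 0 (W = 9*0 = 0)
((-3*3*2)*W)*G = ((-3*3*2)*0)*(-1/24) = (-9*2*0)*(-1/24) = -18*0*(-1/24) = 0*(-1/24) = 0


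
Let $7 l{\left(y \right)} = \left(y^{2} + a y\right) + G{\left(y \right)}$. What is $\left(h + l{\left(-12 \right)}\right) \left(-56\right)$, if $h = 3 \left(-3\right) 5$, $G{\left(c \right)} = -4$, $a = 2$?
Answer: $1592$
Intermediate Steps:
$h = -45$ ($h = \left(-9\right) 5 = -45$)
$l{\left(y \right)} = - \frac{4}{7} + \frac{y^{2}}{7} + \frac{2 y}{7}$ ($l{\left(y \right)} = \frac{\left(y^{2} + 2 y\right) - 4}{7} = \frac{-4 + y^{2} + 2 y}{7} = - \frac{4}{7} + \frac{y^{2}}{7} + \frac{2 y}{7}$)
$\left(h + l{\left(-12 \right)}\right) \left(-56\right) = \left(-45 + \left(- \frac{4}{7} + \frac{\left(-12\right)^{2}}{7} + \frac{2}{7} \left(-12\right)\right)\right) \left(-56\right) = \left(-45 - - \frac{116}{7}\right) \left(-56\right) = \left(-45 + \frac{116}{7}\right) \left(-56\right) = \left(- \frac{199}{7}\right) \left(-56\right) = 1592$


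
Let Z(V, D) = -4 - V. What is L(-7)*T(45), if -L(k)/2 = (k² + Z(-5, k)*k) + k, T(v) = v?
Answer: -3150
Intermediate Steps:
L(k) = -4*k - 2*k² (L(k) = -2*((k² + (-4 - 1*(-5))*k) + k) = -2*((k² + (-4 + 5)*k) + k) = -2*((k² + 1*k) + k) = -2*((k² + k) + k) = -2*((k + k²) + k) = -2*(k² + 2*k) = -4*k - 2*k²)
L(-7)*T(45) = -2*(-7)*(2 - 7)*45 = -2*(-7)*(-5)*45 = -70*45 = -3150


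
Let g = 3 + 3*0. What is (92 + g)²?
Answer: 9025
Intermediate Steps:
g = 3 (g = 3 + 0 = 3)
(92 + g)² = (92 + 3)² = 95² = 9025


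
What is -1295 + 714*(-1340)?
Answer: -958055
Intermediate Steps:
-1295 + 714*(-1340) = -1295 - 956760 = -958055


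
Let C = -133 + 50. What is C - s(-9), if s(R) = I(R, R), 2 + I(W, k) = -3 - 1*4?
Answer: -74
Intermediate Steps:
I(W, k) = -9 (I(W, k) = -2 + (-3 - 1*4) = -2 + (-3 - 4) = -2 - 7 = -9)
s(R) = -9
C = -83
C - s(-9) = -83 - 1*(-9) = -83 + 9 = -74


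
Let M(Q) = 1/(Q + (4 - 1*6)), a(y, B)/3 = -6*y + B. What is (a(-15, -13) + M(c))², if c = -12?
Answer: 10452289/196 ≈ 53328.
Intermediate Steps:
a(y, B) = -18*y + 3*B (a(y, B) = 3*(-6*y + B) = 3*(B - 6*y) = -18*y + 3*B)
M(Q) = 1/(-2 + Q) (M(Q) = 1/(Q + (4 - 6)) = 1/(Q - 2) = 1/(-2 + Q))
(a(-15, -13) + M(c))² = ((-18*(-15) + 3*(-13)) + 1/(-2 - 12))² = ((270 - 39) + 1/(-14))² = (231 - 1/14)² = (3233/14)² = 10452289/196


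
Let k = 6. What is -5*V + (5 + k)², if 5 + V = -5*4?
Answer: 246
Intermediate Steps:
V = -25 (V = -5 - 5*4 = -5 - 20 = -25)
-5*V + (5 + k)² = -5*(-25) + (5 + 6)² = 125 + 11² = 125 + 121 = 246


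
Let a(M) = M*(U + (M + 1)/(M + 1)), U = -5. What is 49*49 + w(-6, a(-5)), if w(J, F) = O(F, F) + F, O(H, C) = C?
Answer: 2441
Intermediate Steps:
a(M) = -4*M (a(M) = M*(-5 + (M + 1)/(M + 1)) = M*(-5 + (1 + M)/(1 + M)) = M*(-5 + 1) = M*(-4) = -4*M)
w(J, F) = 2*F (w(J, F) = F + F = 2*F)
49*49 + w(-6, a(-5)) = 49*49 + 2*(-4*(-5)) = 2401 + 2*20 = 2401 + 40 = 2441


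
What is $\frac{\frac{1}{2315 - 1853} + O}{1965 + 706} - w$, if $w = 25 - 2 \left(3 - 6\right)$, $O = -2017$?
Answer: $- \frac{39185915}{1234002} \approx -31.755$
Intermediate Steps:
$w = 31$ ($w = 25 - 2 \left(3 - 6\right) = 25 - -6 = 25 + 6 = 31$)
$\frac{\frac{1}{2315 - 1853} + O}{1965 + 706} - w = \frac{\frac{1}{2315 - 1853} - 2017}{1965 + 706} - 31 = \frac{\frac{1}{462} - 2017}{2671} - 31 = \left(\frac{1}{462} - 2017\right) \frac{1}{2671} - 31 = \left(- \frac{931853}{462}\right) \frac{1}{2671} - 31 = - \frac{931853}{1234002} - 31 = - \frac{39185915}{1234002}$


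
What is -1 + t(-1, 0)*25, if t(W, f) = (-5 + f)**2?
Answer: 624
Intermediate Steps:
-1 + t(-1, 0)*25 = -1 + (-5 + 0)**2*25 = -1 + (-5)**2*25 = -1 + 25*25 = -1 + 625 = 624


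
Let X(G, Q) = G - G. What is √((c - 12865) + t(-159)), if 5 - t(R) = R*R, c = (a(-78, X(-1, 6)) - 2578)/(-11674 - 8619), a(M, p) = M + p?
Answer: I*√15706632988501/20293 ≈ 195.3*I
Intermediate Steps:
X(G, Q) = 0
c = 2656/20293 (c = ((-78 + 0) - 2578)/(-11674 - 8619) = (-78 - 2578)/(-20293) = -2656*(-1/20293) = 2656/20293 ≈ 0.13088)
t(R) = 5 - R² (t(R) = 5 - R*R = 5 - R²)
√((c - 12865) + t(-159)) = √((2656/20293 - 12865) + (5 - 1*(-159)²)) = √(-261066789/20293 + (5 - 1*25281)) = √(-261066789/20293 + (5 - 25281)) = √(-261066789/20293 - 25276) = √(-773992657/20293) = I*√15706632988501/20293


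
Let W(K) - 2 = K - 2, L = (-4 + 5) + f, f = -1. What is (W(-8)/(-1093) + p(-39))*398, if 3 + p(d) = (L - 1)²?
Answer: -866844/1093 ≈ -793.09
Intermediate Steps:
L = 0 (L = (-4 + 5) - 1 = 1 - 1 = 0)
W(K) = K (W(K) = 2 + (K - 2) = 2 + (-2 + K) = K)
p(d) = -2 (p(d) = -3 + (0 - 1)² = -3 + (-1)² = -3 + 1 = -2)
(W(-8)/(-1093) + p(-39))*398 = (-8/(-1093) - 2)*398 = (-8*(-1/1093) - 2)*398 = (8/1093 - 2)*398 = -2178/1093*398 = -866844/1093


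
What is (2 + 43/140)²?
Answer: 104329/19600 ≈ 5.3229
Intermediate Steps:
(2 + 43/140)² = (323/140)² = 104329/19600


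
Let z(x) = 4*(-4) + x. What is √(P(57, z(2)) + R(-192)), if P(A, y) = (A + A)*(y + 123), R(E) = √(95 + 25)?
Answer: √(12426 + 2*√30) ≈ 111.52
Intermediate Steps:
R(E) = 2*√30 (R(E) = √120 = 2*√30)
z(x) = -16 + x
P(A, y) = 2*A*(123 + y) (P(A, y) = (2*A)*(123 + y) = 2*A*(123 + y))
√(P(57, z(2)) + R(-192)) = √(2*57*(123 + (-16 + 2)) + 2*√30) = √(2*57*(123 - 14) + 2*√30) = √(2*57*109 + 2*√30) = √(12426 + 2*√30)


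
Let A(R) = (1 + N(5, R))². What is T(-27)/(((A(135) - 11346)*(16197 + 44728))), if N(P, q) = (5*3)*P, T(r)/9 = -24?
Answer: 108/169676125 ≈ 6.3651e-7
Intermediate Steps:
T(r) = -216 (T(r) = 9*(-24) = -216)
N(P, q) = 15*P
A(R) = 5776 (A(R) = (1 + 15*5)² = (1 + 75)² = 76² = 5776)
T(-27)/(((A(135) - 11346)*(16197 + 44728))) = -216*1/((5776 - 11346)*(16197 + 44728)) = -216/((-5570*60925)) = -216/(-339352250) = -216*(-1/339352250) = 108/169676125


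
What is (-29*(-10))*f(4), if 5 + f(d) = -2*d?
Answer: -3770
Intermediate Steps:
f(d) = -5 - 2*d
(-29*(-10))*f(4) = (-29*(-10))*(-5 - 2*4) = 290*(-5 - 8) = 290*(-13) = -3770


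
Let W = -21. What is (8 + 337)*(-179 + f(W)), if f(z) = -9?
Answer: -64860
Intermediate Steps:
(8 + 337)*(-179 + f(W)) = (8 + 337)*(-179 - 9) = 345*(-188) = -64860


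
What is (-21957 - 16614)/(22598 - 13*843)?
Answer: -38571/11639 ≈ -3.3139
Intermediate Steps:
(-21957 - 16614)/(22598 - 13*843) = -38571/(22598 - 10959) = -38571/11639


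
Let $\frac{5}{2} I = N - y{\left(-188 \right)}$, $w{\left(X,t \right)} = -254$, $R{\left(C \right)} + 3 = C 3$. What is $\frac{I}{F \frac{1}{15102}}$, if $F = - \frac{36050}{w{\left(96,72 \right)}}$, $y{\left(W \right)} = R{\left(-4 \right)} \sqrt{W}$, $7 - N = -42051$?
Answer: $\frac{161330618664}{90125} + \frac{23015448 i \sqrt{47}}{18025} \approx 1.7901 \cdot 10^{6} + 8753.7 i$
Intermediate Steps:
$R{\left(C \right)} = -3 + 3 C$ ($R{\left(C \right)} = -3 + C 3 = -3 + 3 C$)
$N = 42058$ ($N = 7 - -42051 = 7 + 42051 = 42058$)
$y{\left(W \right)} = - 15 \sqrt{W}$ ($y{\left(W \right)} = \left(-3 + 3 \left(-4\right)\right) \sqrt{W} = \left(-3 - 12\right) \sqrt{W} = - 15 \sqrt{W}$)
$I = \frac{84116}{5} + 12 i \sqrt{47}$ ($I = \frac{2 \left(42058 - - 15 \sqrt{-188}\right)}{5} = \frac{2 \left(42058 - - 15 \cdot 2 i \sqrt{47}\right)}{5} = \frac{2 \left(42058 - - 30 i \sqrt{47}\right)}{5} = \frac{2 \left(42058 + 30 i \sqrt{47}\right)}{5} = \frac{84116}{5} + 12 i \sqrt{47} \approx 16823.0 + 82.268 i$)
$F = \frac{18025}{127}$ ($F = - \frac{36050}{-254} = \left(-36050\right) \left(- \frac{1}{254}\right) = \frac{18025}{127} \approx 141.93$)
$\frac{I}{F \frac{1}{15102}} = \frac{\frac{84116}{5} + 12 i \sqrt{47}}{\frac{18025}{127} \cdot \frac{1}{15102}} = \frac{\frac{84116}{5} + 12 i \sqrt{47}}{\frac{18025}{1917954}} = \left(\frac{84116}{5} + 12 i \sqrt{47}\right) \frac{1917954}{18025} = \frac{161330618664}{90125} + \frac{23015448 i \sqrt{47}}{18025}$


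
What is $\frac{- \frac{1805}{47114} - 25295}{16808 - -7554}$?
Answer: $- \frac{1191750435}{1147791268} \approx -1.0383$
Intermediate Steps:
$\frac{- \frac{1805}{47114} - 25295}{16808 - -7554} = \frac{\left(-1805\right) \frac{1}{47114} - 25295}{16808 + 7554} = \frac{- \frac{1805}{47114} - 25295}{24362} = \left(- \frac{1191750435}{47114}\right) \frac{1}{24362} = - \frac{1191750435}{1147791268}$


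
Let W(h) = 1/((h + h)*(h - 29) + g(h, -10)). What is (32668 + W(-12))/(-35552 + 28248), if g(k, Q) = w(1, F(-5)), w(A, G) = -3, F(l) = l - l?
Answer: -32047309/7165224 ≈ -4.4726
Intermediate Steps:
F(l) = 0
g(k, Q) = -3
W(h) = 1/(-3 + 2*h*(-29 + h)) (W(h) = 1/((h + h)*(h - 29) - 3) = 1/((2*h)*(-29 + h) - 3) = 1/(2*h*(-29 + h) - 3) = 1/(-3 + 2*h*(-29 + h)))
(32668 + W(-12))/(-35552 + 28248) = (32668 + 1/(-3 - 58*(-12) + 2*(-12)²))/(-35552 + 28248) = (32668 + 1/(-3 + 696 + 2*144))/(-7304) = (32668 + 1/(-3 + 696 + 288))*(-1/7304) = (32668 + 1/981)*(-1/7304) = (32047309/981)*(-1/7304) = -32047309/7165224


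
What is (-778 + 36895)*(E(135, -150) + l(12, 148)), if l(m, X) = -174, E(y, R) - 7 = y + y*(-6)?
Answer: -30410514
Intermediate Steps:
E(y, R) = 7 - 5*y (E(y, R) = 7 + (y + y*(-6)) = 7 + (y - 6*y) = 7 - 5*y)
(-778 + 36895)*(E(135, -150) + l(12, 148)) = (-778 + 36895)*((7 - 5*135) - 174) = 36117*((7 - 675) - 174) = 36117*(-668 - 174) = 36117*(-842) = -30410514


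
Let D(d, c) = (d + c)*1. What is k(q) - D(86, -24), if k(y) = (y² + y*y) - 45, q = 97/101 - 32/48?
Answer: -9807721/91809 ≈ -106.83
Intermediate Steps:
D(d, c) = c + d (D(d, c) = (c + d)*1 = c + d)
q = 89/303 (q = 97*(1/101) - 32*1/48 = 97/101 - ⅔ = 89/303 ≈ 0.29373)
k(y) = -45 + 2*y² (k(y) = (y² + y²) - 45 = 2*y² - 45 = -45 + 2*y²)
k(q) - D(86, -24) = (-45 + 2*(89/303)²) - (-24 + 86) = (-45 + 2*(7921/91809)) - 1*62 = (-45 + 15842/91809) - 62 = -4115563/91809 - 62 = -9807721/91809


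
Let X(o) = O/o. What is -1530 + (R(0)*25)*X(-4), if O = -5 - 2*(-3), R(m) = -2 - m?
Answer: -3035/2 ≈ -1517.5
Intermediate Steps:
O = 1 (O = -5 + 6 = 1)
X(o) = 1/o
-1530 + (R(0)*25)*X(-4) = -1530 + ((-2 - 1*0)*25)/(-4) = -1530 + ((-2 + 0)*25)*(-¼) = -1530 - 2*25*(-¼) = -1530 - 50*(-¼) = -1530 + 25/2 = -3035/2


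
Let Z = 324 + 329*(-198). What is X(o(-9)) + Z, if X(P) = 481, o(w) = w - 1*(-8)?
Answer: -64337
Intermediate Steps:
o(w) = 8 + w (o(w) = w + 8 = 8 + w)
Z = -64818 (Z = 324 - 65142 = -64818)
X(o(-9)) + Z = 481 - 64818 = -64337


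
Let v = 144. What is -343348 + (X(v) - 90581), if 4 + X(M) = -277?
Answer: -434210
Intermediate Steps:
X(M) = -281 (X(M) = -4 - 277 = -281)
-343348 + (X(v) - 90581) = -343348 + (-281 - 90581) = -343348 - 90862 = -434210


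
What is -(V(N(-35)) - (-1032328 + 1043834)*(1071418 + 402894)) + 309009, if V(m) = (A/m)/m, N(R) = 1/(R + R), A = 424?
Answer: 16961665281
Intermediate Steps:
N(R) = 1/(2*R)
V(m) = 424/m² (V(m) = (424/m)/m = 424/m²)
-(V(N(-35)) - (-1032328 + 1043834)*(1071418 + 402894)) + 309009 = -(424/((½)/(-35))² - (-1032328 + 1043834)*(1071418 + 402894)) + 309009 = -(424/((½)*(-1/35))² - 11506*1474312) + 309009 = -(424/(-1/70)² - 1*16963433872) + 309009 = -(424*4900 - 16963433872) + 309009 = -(2077600 - 16963433872) + 309009 = -1*(-16961356272) + 309009 = 16961356272 + 309009 = 16961665281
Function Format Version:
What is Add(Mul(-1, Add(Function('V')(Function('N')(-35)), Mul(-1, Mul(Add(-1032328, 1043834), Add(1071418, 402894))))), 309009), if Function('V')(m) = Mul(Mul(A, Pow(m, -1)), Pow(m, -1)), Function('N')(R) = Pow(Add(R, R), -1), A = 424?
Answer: 16961665281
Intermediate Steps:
Function('N')(R) = Mul(Rational(1, 2), Pow(R, -1)) (Function('N')(R) = Pow(Mul(2, R), -1) = Mul(Rational(1, 2), Pow(R, -1)))
Function('V')(m) = Mul(424, Pow(m, -2)) (Function('V')(m) = Mul(Mul(424, Pow(m, -1)), Pow(m, -1)) = Mul(424, Pow(m, -2)))
Add(Mul(-1, Add(Function('V')(Function('N')(-35)), Mul(-1, Mul(Add(-1032328, 1043834), Add(1071418, 402894))))), 309009) = Add(Mul(-1, Add(Mul(424, Pow(Mul(Rational(1, 2), Pow(-35, -1)), -2)), Mul(-1, Mul(Add(-1032328, 1043834), Add(1071418, 402894))))), 309009) = Add(Mul(-1, Add(Mul(424, Pow(Mul(Rational(1, 2), Rational(-1, 35)), -2)), Mul(-1, Mul(11506, 1474312)))), 309009) = Add(Mul(-1, Add(Mul(424, Pow(Rational(-1, 70), -2)), Mul(-1, 16963433872))), 309009) = Add(Mul(-1, Add(Mul(424, 4900), -16963433872)), 309009) = Add(Mul(-1, Add(2077600, -16963433872)), 309009) = Add(Mul(-1, -16961356272), 309009) = Add(16961356272, 309009) = 16961665281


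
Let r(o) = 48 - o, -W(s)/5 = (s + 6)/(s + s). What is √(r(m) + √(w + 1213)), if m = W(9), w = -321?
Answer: √(1878 + 72*√223)/6 ≈ 9.0572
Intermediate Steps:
W(s) = -5*(6 + s)/(2*s) (W(s) = -5*(s + 6)/(s + s) = -5*(6 + s)/(2*s))
m = -25/6 (m = -5/2 - 15/9 = -5/2 - 15*⅑ = -5/2 - 5/3 = -25/6 ≈ -4.1667)
√(r(m) + √(w + 1213)) = √((48 - 1*(-25/6)) + √(-321 + 1213)) = √((48 + 25/6) + √892) = √(313/6 + 2*√223)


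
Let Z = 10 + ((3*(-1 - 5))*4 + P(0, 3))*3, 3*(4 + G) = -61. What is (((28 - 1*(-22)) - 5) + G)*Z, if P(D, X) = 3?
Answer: -12214/3 ≈ -4071.3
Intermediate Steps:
G = -73/3 (G = -4 + (1/3)*(-61) = -4 - 61/3 = -73/3 ≈ -24.333)
Z = -197 (Z = 10 + ((3*(-1 - 5))*4 + 3)*3 = 10 + ((3*(-6))*4 + 3)*3 = 10 + (-18*4 + 3)*3 = 10 + (-72 + 3)*3 = 10 - 69*3 = 10 - 207 = -197)
(((28 - 1*(-22)) - 5) + G)*Z = (((28 - 1*(-22)) - 5) - 73/3)*(-197) = (((28 + 22) - 5) - 73/3)*(-197) = ((50 - 5) - 73/3)*(-197) = (45 - 73/3)*(-197) = (62/3)*(-197) = -12214/3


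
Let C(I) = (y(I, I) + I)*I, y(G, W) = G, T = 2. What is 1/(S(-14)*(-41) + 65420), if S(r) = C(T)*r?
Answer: 1/70012 ≈ 1.4283e-5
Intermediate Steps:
C(I) = 2*I² (C(I) = (I + I)*I = (2*I)*I = 2*I²)
S(r) = 8*r (S(r) = (2*2²)*r = (2*4)*r = 8*r)
1/(S(-14)*(-41) + 65420) = 1/((8*(-14))*(-41) + 65420) = 1/(-112*(-41) + 65420) = 1/(4592 + 65420) = 1/70012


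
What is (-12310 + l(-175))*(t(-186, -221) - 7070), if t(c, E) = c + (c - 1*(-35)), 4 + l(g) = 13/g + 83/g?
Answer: 15962425722/175 ≈ 9.1214e+7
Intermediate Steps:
l(g) = -4 + 96/g (l(g) = -4 + (13/g + 83/g) = -4 + 96/g)
t(c, E) = 35 + 2*c (t(c, E) = c + (c + 35) = c + (35 + c) = 35 + 2*c)
(-12310 + l(-175))*(t(-186, -221) - 7070) = (-12310 + (-4 + 96/(-175)))*((35 + 2*(-186)) - 7070) = (-12310 + (-4 + 96*(-1/175)))*((35 - 372) - 7070) = (-12310 + (-4 - 96/175))*(-337 - 7070) = (-12310 - 796/175)*(-7407) = -2155046/175*(-7407) = 15962425722/175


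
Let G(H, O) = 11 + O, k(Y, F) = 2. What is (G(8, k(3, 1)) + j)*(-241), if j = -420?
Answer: 98087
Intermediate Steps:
(G(8, k(3, 1)) + j)*(-241) = ((11 + 2) - 420)*(-241) = (13 - 420)*(-241) = -407*(-241) = 98087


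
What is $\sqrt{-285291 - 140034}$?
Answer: $5 i \sqrt{17013} \approx 652.17 i$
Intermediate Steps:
$\sqrt{-285291 - 140034} = \sqrt{-425325} = 5 i \sqrt{17013}$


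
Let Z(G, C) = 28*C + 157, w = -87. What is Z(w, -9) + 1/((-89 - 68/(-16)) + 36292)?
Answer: -13758751/144829 ≈ -95.000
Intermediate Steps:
Z(G, C) = 157 + 28*C
Z(w, -9) + 1/((-89 - 68/(-16)) + 36292) = (157 + 28*(-9)) + 1/((-89 - 68/(-16)) + 36292) = (157 - 252) + 1/((-89 - 68*(-1/16)) + 36292) = -95 + 1/((-89 + 17/4) + 36292) = -95 + 1/(-339/4 + 36292) = -95 + 1/(144829/4) = -95 + 4/144829 = -13758751/144829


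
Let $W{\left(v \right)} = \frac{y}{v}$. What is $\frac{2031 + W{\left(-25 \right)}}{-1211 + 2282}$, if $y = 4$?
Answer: $\frac{7253}{3825} \approx 1.8962$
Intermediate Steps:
$W{\left(v \right)} = \frac{4}{v}$
$\frac{2031 + W{\left(-25 \right)}}{-1211 + 2282} = \frac{2031 + \frac{4}{-25}}{-1211 + 2282} = \frac{2031 + 4 \left(- \frac{1}{25}\right)}{1071} = \left(2031 - \frac{4}{25}\right) \frac{1}{1071} = \frac{50771}{25} \cdot \frac{1}{1071} = \frac{7253}{3825}$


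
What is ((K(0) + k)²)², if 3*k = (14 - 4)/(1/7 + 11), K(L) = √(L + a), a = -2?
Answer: 549827209/187388721 - 3661420*I*√2/1601613 ≈ 2.9342 - 3.233*I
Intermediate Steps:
K(L) = √(-2 + L) (K(L) = √(L - 2) = √(-2 + L))
k = 35/117 (k = ((14 - 4)/(1/7 + 11))/3 = (10/(⅐ + 11))/3 = (10/(78/7))/3 = (10*(7/78))/3 = (⅓)*(35/39) = 35/117 ≈ 0.29915)
((K(0) + k)²)² = ((√(-2 + 0) + 35/117)²)² = ((√(-2) + 35/117)²)² = ((I*√2 + 35/117)²)² = ((35/117 + I*√2)²)² = (35/117 + I*√2)⁴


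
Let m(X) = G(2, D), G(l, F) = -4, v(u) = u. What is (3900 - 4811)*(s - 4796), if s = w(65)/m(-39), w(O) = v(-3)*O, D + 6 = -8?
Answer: 17298979/4 ≈ 4.3247e+6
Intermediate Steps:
D = -14 (D = -6 - 8 = -14)
w(O) = -3*O
m(X) = -4
s = 195/4 (s = -3*65/(-4) = -195*(-¼) = 195/4 ≈ 48.750)
(3900 - 4811)*(s - 4796) = (3900 - 4811)*(195/4 - 4796) = -911*(-18989/4) = 17298979/4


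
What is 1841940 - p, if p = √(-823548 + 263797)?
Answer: 1841940 - I*√559751 ≈ 1.8419e+6 - 748.17*I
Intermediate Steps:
p = I*√559751 (p = √(-559751) = I*√559751 ≈ 748.17*I)
1841940 - p = 1841940 - I*√559751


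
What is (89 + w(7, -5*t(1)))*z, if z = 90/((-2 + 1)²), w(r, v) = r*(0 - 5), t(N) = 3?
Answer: 4860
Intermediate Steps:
w(r, v) = -5*r (w(r, v) = r*(-5) = -5*r)
z = 90 (z = 90/((-1)²) = 90/1 = 90*1 = 90)
(89 + w(7, -5*t(1)))*z = (89 - 5*7)*90 = (89 - 35)*90 = 54*90 = 4860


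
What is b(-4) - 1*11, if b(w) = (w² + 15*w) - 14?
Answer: -69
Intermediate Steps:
b(w) = -14 + w² + 15*w
b(-4) - 1*11 = (-14 + (-4)² + 15*(-4)) - 1*11 = (-14 + 16 - 60) - 11 = -58 - 11 = -69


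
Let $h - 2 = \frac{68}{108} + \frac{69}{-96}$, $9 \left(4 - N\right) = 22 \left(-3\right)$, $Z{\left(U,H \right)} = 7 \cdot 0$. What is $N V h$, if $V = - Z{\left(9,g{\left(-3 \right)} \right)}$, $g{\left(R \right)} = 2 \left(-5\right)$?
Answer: $0$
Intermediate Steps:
$g{\left(R \right)} = -10$
$Z{\left(U,H \right)} = 0$
$N = \frac{34}{3}$ ($N = 4 - \frac{22 \left(-3\right)}{9} = 4 - - \frac{22}{3} = 4 + \frac{22}{3} = \frac{34}{3} \approx 11.333$)
$h = \frac{1651}{864}$ ($h = 2 + \left(\frac{68}{108} + \frac{69}{-96}\right) = 2 + \left(68 \cdot \frac{1}{108} + 69 \left(- \frac{1}{96}\right)\right) = 2 + \left(\frac{17}{27} - \frac{23}{32}\right) = 2 - \frac{77}{864} = \frac{1651}{864} \approx 1.9109$)
$V = 0$ ($V = \left(-1\right) 0 = 0$)
$N V h = \frac{34}{3} \cdot 0 \cdot \frac{1651}{864} = 0 \cdot \frac{1651}{864} = 0$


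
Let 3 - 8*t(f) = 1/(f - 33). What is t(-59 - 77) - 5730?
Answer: -1936613/338 ≈ -5729.6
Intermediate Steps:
t(f) = 3/8 - 1/(8*(-33 + f)) (t(f) = 3/8 - 1/(8*(f - 33)) = 3/8 - 1/(8*(-33 + f)))
t(-59 - 77) - 5730 = (-100 + 3*(-59 - 77))/(8*(-33 + (-59 - 77))) - 5730 = (-100 + 3*(-136))/(8*(-33 - 136)) - 5730 = (⅛)*(-100 - 408)/(-169) - 5730 = (⅛)*(-1/169)*(-508) - 5730 = 127/338 - 5730 = -1936613/338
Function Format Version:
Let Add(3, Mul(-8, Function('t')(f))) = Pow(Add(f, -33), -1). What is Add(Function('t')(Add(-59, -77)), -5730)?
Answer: Rational(-1936613, 338) ≈ -5729.6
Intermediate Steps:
Function('t')(f) = Add(Rational(3, 8), Mul(Rational(-1, 8), Pow(Add(-33, f), -1))) (Function('t')(f) = Add(Rational(3, 8), Mul(Rational(-1, 8), Pow(Add(f, -33), -1))) = Add(Rational(3, 8), Mul(Rational(-1, 8), Pow(Add(-33, f), -1))))
Add(Function('t')(Add(-59, -77)), -5730) = Add(Mul(Rational(1, 8), Pow(Add(-33, Add(-59, -77)), -1), Add(-100, Mul(3, Add(-59, -77)))), -5730) = Add(Mul(Rational(1, 8), Pow(Add(-33, -136), -1), Add(-100, Mul(3, -136))), -5730) = Add(Mul(Rational(1, 8), Pow(-169, -1), Add(-100, -408)), -5730) = Add(Mul(Rational(1, 8), Rational(-1, 169), -508), -5730) = Add(Rational(127, 338), -5730) = Rational(-1936613, 338)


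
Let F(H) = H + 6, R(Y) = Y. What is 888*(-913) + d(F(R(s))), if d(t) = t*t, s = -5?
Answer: -810743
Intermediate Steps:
F(H) = 6 + H
d(t) = t**2
888*(-913) + d(F(R(s))) = 888*(-913) + (6 - 5)**2 = -810744 + 1**2 = -810744 + 1 = -810743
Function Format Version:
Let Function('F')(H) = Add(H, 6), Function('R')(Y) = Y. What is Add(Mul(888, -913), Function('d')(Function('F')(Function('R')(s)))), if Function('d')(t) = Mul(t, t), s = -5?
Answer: -810743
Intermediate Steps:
Function('F')(H) = Add(6, H)
Function('d')(t) = Pow(t, 2)
Add(Mul(888, -913), Function('d')(Function('F')(Function('R')(s)))) = Add(Mul(888, -913), Pow(Add(6, -5), 2)) = Add(-810744, Pow(1, 2)) = Add(-810744, 1) = -810743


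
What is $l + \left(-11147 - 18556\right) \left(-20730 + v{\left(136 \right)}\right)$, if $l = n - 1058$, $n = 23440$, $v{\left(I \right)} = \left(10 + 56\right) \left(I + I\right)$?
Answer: $82537316$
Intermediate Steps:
$v{\left(I \right)} = 132 I$ ($v{\left(I \right)} = 66 \cdot 2 I = 132 I$)
$l = 22382$ ($l = 23440 - 1058 = 22382$)
$l + \left(-11147 - 18556\right) \left(-20730 + v{\left(136 \right)}\right) = 22382 + \left(-11147 - 18556\right) \left(-20730 + 132 \cdot 136\right) = 22382 - 29703 \left(-20730 + 17952\right) = 22382 - -82514934 = 22382 + 82514934 = 82537316$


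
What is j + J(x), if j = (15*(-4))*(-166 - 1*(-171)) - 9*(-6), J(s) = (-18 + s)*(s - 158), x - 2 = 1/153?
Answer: 52643935/23409 ≈ 2248.9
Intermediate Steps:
x = 307/153 (x = 2 + 1/153 = 307/153 ≈ 2.0065)
J(s) = (-158 + s)*(-18 + s) (J(s) = (-18 + s)*(-158 + s) = (-158 + s)*(-18 + s))
j = -246 (j = -60*(-166 + 171) + 54 = -60*5 + 54 = -300 + 54 = -246)
j + J(x) = -246 + (2844 + (307/153)² - 176*307/153) = -246 + (2844 + 94249/23409 - 54032/153) = -246 + 58402549/23409 = 52643935/23409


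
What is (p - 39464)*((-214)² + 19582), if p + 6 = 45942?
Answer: 423126416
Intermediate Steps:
p = 45936 (p = -6 + 45942 = 45936)
(p - 39464)*((-214)² + 19582) = (45936 - 39464)*((-214)² + 19582) = 6472*(45796 + 19582) = 6472*65378 = 423126416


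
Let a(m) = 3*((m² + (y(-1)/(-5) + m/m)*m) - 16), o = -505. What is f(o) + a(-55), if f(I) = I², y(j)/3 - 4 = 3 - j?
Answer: 264679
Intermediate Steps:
y(j) = 21 - 3*j (y(j) = 12 + 3*(3 - j) = 12 + (9 - 3*j) = 21 - 3*j)
a(m) = -48 + 3*m² - 57*m/5 (a(m) = 3*((m² + ((21 - 3*(-1))/(-5) + m/m)*m) - 16) = 3*((m² + ((21 + 3)*(-⅕) + 1)*m) - 16) = 3*((m² + (24*(-⅕) + 1)*m) - 16) = 3*((m² + (-24/5 + 1)*m) - 16) = 3*((m² - 19*m/5) - 16) = 3*(-16 + m² - 19*m/5) = -48 + 3*m² - 57*m/5)
f(o) + a(-55) = (-505)² + (-48 + 3*(-55)² - 57/5*(-55)) = 255025 + (-48 + 3*3025 + 627) = 255025 + (-48 + 9075 + 627) = 255025 + 9654 = 264679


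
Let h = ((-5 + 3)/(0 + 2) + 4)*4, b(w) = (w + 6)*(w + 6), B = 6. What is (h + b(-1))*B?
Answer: 222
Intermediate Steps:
b(w) = (6 + w)**2 (b(w) = (6 + w)*(6 + w) = (6 + w)**2)
h = 12 (h = (-2/2 + 4)*4 = (-2*1/2 + 4)*4 = (-1 + 4)*4 = 3*4 = 12)
(h + b(-1))*B = (12 + (6 - 1)**2)*6 = (12 + 5**2)*6 = (12 + 25)*6 = 37*6 = 222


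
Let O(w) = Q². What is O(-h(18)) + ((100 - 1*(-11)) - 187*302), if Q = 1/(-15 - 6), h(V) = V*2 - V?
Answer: -24856082/441 ≈ -56363.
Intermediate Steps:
h(V) = V (h(V) = 2*V - V = V)
Q = -1/21 (Q = 1/(-21) = -1/21 ≈ -0.047619)
O(w) = 1/441 (O(w) = (-1/21)² = 1/441)
O(-h(18)) + ((100 - 1*(-11)) - 187*302) = 1/441 + ((100 - 1*(-11)) - 187*302) = 1/441 + ((100 + 11) - 56474) = 1/441 + (111 - 56474) = 1/441 - 56363 = -24856082/441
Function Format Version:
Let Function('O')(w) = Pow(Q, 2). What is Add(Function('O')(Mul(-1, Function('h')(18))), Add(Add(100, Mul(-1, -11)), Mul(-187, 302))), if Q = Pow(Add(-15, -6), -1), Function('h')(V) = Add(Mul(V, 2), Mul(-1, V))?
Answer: Rational(-24856082, 441) ≈ -56363.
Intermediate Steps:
Function('h')(V) = V (Function('h')(V) = Add(Mul(2, V), Mul(-1, V)) = V)
Q = Rational(-1, 21) (Q = Pow(-21, -1) = Rational(-1, 21) ≈ -0.047619)
Function('O')(w) = Rational(1, 441) (Function('O')(w) = Pow(Rational(-1, 21), 2) = Rational(1, 441))
Add(Function('O')(Mul(-1, Function('h')(18))), Add(Add(100, Mul(-1, -11)), Mul(-187, 302))) = Add(Rational(1, 441), Add(Add(100, Mul(-1, -11)), Mul(-187, 302))) = Add(Rational(1, 441), Add(Add(100, 11), -56474)) = Add(Rational(1, 441), Add(111, -56474)) = Add(Rational(1, 441), -56363) = Rational(-24856082, 441)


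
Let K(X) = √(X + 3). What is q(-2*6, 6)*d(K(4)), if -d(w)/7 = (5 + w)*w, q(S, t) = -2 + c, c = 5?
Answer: -147 - 105*√7 ≈ -424.80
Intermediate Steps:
q(S, t) = 3 (q(S, t) = -2 + 5 = 3)
K(X) = √(3 + X)
d(w) = -7*w*(5 + w) (d(w) = -7*(5 + w)*w = -7*w*(5 + w))
q(-2*6, 6)*d(K(4)) = 3*(-7*√(3 + 4)*(5 + √(3 + 4))) = 3*(-7*√7*(5 + √7)) = -21*√7*(5 + √7)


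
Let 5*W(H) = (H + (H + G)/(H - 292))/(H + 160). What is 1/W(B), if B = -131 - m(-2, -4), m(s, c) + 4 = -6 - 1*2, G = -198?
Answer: -84255/48592 ≈ -1.7339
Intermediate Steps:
m(s, c) = -12 (m(s, c) = -4 + (-6 - 1*2) = -4 + (-6 - 2) = -4 - 8 = -12)
B = -119 (B = -131 - 1*(-12) = -131 + 12 = -119)
W(H) = (H + (-198 + H)/(-292 + H))/(5*(160 + H)) (W(H) = ((H + (H - 198)/(H - 292))/(H + 160))/5 = ((H + (-198 + H)/(-292 + H))/(160 + H))/5 = (H + (-198 + H)/(-292 + H))/(5*(160 + H)))
1/W(B) = 1/((198 - 1*(-119)**2 + 291*(-119))/(5*(46720 - 1*(-119)**2 + 132*(-119)))) = 1/((198 - 1*14161 - 34629)/(5*(46720 - 1*14161 - 15708))) = 1/((198 - 14161 - 34629)/(5*(46720 - 14161 - 15708))) = 1/((1/5)*(-48592)/16851) = 1/((1/5)*(1/16851)*(-48592)) = 1/(-48592/84255) = -84255/48592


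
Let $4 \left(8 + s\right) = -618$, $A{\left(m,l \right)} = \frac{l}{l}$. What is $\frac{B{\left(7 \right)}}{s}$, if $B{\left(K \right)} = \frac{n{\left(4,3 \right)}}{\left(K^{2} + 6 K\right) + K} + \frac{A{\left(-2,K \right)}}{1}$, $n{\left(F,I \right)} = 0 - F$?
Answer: $- \frac{94}{15925} \approx -0.0059027$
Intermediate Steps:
$A{\left(m,l \right)} = 1$
$n{\left(F,I \right)} = - F$
$s = - \frac{325}{2}$ ($s = -8 + \frac{1}{4} \left(-618\right) = -8 - \frac{309}{2} = - \frac{325}{2} \approx -162.5$)
$B{\left(K \right)} = 1 - \frac{4}{K^{2} + 7 K}$ ($B{\left(K \right)} = \frac{\left(-1\right) 4}{\left(K^{2} + 6 K\right) + K} + 1 \cdot 1^{-1} = - \frac{4}{K^{2} + 7 K} + 1 \cdot 1 = - \frac{4}{K^{2} + 7 K} + 1 = 1 - \frac{4}{K^{2} + 7 K}$)
$\frac{B{\left(7 \right)}}{s} = \frac{\frac{1}{7} \frac{1}{7 + 7} \left(-4 + 7^{2} + 7 \cdot 7\right)}{- \frac{325}{2}} = \frac{-4 + 49 + 49}{7 \cdot 14} \left(- \frac{2}{325}\right) = \frac{1}{7} \cdot \frac{1}{14} \cdot 94 \left(- \frac{2}{325}\right) = \frac{47}{49} \left(- \frac{2}{325}\right) = - \frac{94}{15925}$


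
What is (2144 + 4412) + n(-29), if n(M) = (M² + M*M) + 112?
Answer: 8350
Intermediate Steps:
n(M) = 112 + 2*M² (n(M) = (M² + M²) + 112 = 2*M² + 112 = 112 + 2*M²)
(2144 + 4412) + n(-29) = (2144 + 4412) + (112 + 2*(-29)²) = 6556 + (112 + 2*841) = 6556 + (112 + 1682) = 6556 + 1794 = 8350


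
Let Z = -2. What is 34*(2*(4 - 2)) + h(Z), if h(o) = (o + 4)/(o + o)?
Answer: 271/2 ≈ 135.50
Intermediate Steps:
h(o) = (4 + o)/(2*o) (h(o) = (4 + o)/((2*o)) = (4 + o)*(1/(2*o)) = (4 + o)/(2*o))
34*(2*(4 - 2)) + h(Z) = 34*(2*(4 - 2)) + (1/2)*(4 - 2)/(-2) = 34*(2*2) + (1/2)*(-1/2)*2 = 34*4 - 1/2 = 136 - 1/2 = 271/2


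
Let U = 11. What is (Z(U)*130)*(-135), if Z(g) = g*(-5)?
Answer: 965250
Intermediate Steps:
Z(g) = -5*g
(Z(U)*130)*(-135) = (-5*11*130)*(-135) = -55*130*(-135) = -7150*(-135) = 965250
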